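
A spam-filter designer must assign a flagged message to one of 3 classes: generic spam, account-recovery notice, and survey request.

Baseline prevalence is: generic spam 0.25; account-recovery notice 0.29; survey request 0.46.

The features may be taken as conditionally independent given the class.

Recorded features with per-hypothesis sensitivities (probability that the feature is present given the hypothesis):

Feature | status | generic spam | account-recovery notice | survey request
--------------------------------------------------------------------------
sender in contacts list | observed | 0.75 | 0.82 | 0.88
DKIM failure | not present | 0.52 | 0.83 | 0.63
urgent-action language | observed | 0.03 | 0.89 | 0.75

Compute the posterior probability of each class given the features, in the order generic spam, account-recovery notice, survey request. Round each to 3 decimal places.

By Bayes' rule with conditional independence, the unnormalized weight for each hypothesis is prior × ∏ likelihoods (using 1 − P(present | H) for each absent feature):
  generic spam: 0.25 × 0.75 × (1 − 0.52) × 0.03 = 0.0027
  account-recovery notice: 0.29 × 0.82 × (1 − 0.83) × 0.89 = 0.035979
  survey request: 0.46 × 0.88 × (1 − 0.63) × 0.75 = 0.11233
Marginal likelihood of the evidence = 0.15101.
P(generic spam | evidence) = 0.0027 / 0.15101 ≈ 0.018
P(account-recovery notice | evidence) = 0.035979 / 0.15101 ≈ 0.238
P(survey request | evidence) = 0.11233 / 0.15101 ≈ 0.744

0.018, 0.238, 0.744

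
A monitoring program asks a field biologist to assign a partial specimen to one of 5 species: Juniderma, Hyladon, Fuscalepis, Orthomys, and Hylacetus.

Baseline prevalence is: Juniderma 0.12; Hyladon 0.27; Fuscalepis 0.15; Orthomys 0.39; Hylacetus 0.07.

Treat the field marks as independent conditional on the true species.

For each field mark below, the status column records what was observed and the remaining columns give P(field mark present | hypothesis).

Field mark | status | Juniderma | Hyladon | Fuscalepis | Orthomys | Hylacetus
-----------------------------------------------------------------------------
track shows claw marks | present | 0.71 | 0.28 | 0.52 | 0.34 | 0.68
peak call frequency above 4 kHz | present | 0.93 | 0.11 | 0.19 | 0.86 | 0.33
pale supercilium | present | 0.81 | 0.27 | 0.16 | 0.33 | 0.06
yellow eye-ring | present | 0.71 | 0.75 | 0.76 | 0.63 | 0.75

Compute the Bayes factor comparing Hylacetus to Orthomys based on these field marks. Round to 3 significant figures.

Joint likelihood of the field mark pattern under each hypothesis:
  Hylacetus: 0.68 × 0.33 × 0.06 × 0.75 = 0.010098
  Orthomys: 0.34 × 0.86 × 0.33 × 0.63 = 0.06079
Bayes factor = 0.010098 / 0.06079 ≈ 0.166

0.166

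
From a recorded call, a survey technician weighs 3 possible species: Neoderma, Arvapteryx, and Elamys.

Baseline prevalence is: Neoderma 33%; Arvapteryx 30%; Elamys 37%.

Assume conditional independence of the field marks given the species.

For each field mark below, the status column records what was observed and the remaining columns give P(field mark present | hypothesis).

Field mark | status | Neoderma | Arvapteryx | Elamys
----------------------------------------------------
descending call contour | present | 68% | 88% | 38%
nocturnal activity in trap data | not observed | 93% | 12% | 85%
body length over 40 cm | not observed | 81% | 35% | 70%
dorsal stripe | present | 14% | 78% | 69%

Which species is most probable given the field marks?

Arvapteryx

For each hypothesis, the unnormalized posterior weight is prior × product of the field mark likelihoods (using 1 − P(present | H) for each absent field mark):
  Neoderma: 0.33 × 0.68 × (1 − 0.93) × (1 − 0.81) × 0.14 = 0.00041783
  Arvapteryx: 0.30 × 0.88 × (1 − 0.12) × (1 − 0.35) × 0.78 = 0.11779
  Elamys: 0.37 × 0.38 × (1 − 0.85) × (1 − 0.70) × 0.69 = 0.0043656
Marginal likelihood of the evidence = 0.12257.
P(Neoderma | evidence) ≈ 0.00041783 / 0.12257 ≈ 0.003
P(Arvapteryx | evidence) ≈ 0.11779 / 0.12257 ≈ 0.961
P(Elamys | evidence) ≈ 0.0043656 / 0.12257 ≈ 0.036
The largest is 0.961, so Arvapteryx is most probable.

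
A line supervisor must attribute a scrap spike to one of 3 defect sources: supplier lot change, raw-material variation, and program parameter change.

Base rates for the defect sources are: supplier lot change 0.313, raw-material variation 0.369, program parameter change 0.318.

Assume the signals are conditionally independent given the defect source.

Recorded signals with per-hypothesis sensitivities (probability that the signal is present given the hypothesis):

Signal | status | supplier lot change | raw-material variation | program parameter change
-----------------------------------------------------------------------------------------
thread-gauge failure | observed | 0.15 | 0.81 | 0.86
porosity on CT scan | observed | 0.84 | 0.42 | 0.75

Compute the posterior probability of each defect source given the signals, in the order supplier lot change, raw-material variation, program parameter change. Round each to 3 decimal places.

Multiply each prior by the joint likelihood of the signal pattern:
  supplier lot change: 0.313 × 0.15 × 0.84 = 0.039438
  raw-material variation: 0.369 × 0.81 × 0.42 = 0.12553
  program parameter change: 0.318 × 0.86 × 0.75 = 0.20511
Marginal likelihood of the evidence = 0.37008.
P(supplier lot change | evidence) = 0.039438 / 0.37008 ≈ 0.107
P(raw-material variation | evidence) = 0.12553 / 0.37008 ≈ 0.339
P(program parameter change | evidence) = 0.20511 / 0.37008 ≈ 0.554

0.107, 0.339, 0.554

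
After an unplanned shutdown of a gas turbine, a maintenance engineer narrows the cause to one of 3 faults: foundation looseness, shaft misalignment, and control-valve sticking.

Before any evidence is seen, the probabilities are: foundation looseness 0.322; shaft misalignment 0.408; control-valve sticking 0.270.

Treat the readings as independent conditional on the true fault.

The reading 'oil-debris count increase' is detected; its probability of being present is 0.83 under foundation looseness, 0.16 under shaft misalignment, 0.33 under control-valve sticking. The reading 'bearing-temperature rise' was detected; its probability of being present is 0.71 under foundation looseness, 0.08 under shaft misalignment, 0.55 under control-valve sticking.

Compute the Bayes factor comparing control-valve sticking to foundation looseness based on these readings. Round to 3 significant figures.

0.308

Take the product of per-reading likelihoods under each hypothesis, then divide.
  control-valve sticking: 0.33 × 0.55 = 0.1815
  foundation looseness: 0.83 × 0.71 = 0.5893
Bayes factor = 0.1815 / 0.5893 ≈ 0.308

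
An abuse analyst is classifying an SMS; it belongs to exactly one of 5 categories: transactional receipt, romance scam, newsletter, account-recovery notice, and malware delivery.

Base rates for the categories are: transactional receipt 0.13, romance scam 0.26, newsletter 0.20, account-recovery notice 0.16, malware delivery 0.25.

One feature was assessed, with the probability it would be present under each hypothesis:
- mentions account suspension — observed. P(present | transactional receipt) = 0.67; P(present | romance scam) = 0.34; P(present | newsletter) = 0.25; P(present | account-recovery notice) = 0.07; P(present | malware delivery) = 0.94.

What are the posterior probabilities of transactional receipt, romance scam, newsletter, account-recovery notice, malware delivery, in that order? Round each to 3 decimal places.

For each hypothesis, the unnormalized posterior weight is prior × likelihood:
  transactional receipt: 0.13 × 0.67 = 0.0871
  romance scam: 0.26 × 0.34 = 0.0884
  newsletter: 0.20 × 0.25 = 0.05
  account-recovery notice: 0.16 × 0.07 = 0.0112
  malware delivery: 0.25 × 0.94 = 0.235
The unnormalized weights sum to 0.4717.
P(transactional receipt | evidence) = 0.0871 / 0.4717 ≈ 0.185
P(romance scam | evidence) = 0.0884 / 0.4717 ≈ 0.187
P(newsletter | evidence) = 0.05 / 0.4717 ≈ 0.106
P(account-recovery notice | evidence) = 0.0112 / 0.4717 ≈ 0.024
P(malware delivery | evidence) = 0.235 / 0.4717 ≈ 0.498

0.185, 0.187, 0.106, 0.024, 0.498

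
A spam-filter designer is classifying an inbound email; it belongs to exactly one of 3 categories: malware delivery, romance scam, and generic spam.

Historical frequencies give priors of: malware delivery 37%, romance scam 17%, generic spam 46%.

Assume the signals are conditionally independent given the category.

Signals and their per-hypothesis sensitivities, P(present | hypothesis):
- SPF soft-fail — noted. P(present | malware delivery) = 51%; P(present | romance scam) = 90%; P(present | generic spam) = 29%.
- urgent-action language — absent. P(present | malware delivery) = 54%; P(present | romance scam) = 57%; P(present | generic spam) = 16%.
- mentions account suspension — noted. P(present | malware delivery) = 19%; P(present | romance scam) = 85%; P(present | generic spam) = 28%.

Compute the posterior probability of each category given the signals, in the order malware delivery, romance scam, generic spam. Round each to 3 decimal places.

By Bayes' rule with conditional independence, the unnormalized weight for each hypothesis is prior × ∏ likelihoods (using 1 − P(present | H) for each absent signal):
  malware delivery: 0.37 × 0.51 × (1 − 0.54) × 0.19 = 0.016492
  romance scam: 0.17 × 0.90 × (1 − 0.57) × 0.85 = 0.055922
  generic spam: 0.46 × 0.29 × (1 − 0.16) × 0.28 = 0.031376
Normalizing constant Z = 0.016492 + 0.055922 + 0.031376 = 0.10379.
P(malware delivery | evidence) = 0.016492 / 0.10379 ≈ 0.159
P(romance scam | evidence) = 0.055922 / 0.10379 ≈ 0.539
P(generic spam | evidence) = 0.031376 / 0.10379 ≈ 0.302

0.159, 0.539, 0.302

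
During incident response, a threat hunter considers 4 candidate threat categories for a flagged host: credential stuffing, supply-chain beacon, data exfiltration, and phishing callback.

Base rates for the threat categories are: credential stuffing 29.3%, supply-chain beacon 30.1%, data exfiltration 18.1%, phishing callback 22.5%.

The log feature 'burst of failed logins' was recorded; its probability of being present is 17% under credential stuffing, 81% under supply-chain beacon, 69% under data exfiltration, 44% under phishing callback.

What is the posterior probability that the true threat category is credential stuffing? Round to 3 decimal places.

Multiply each prior by the likelihood of the log feature:
  credential stuffing: 0.293 × 0.17 = 0.04981
  supply-chain beacon: 0.301 × 0.81 = 0.24381
  data exfiltration: 0.181 × 0.69 = 0.12489
  phishing callback: 0.225 × 0.44 = 0.099
Normalizing constant Z = 0.04981 + 0.24381 + 0.12489 + 0.099 = 0.51751.
P(credential stuffing | evidence) = 0.04981 / 0.51751 ≈ 0.096.

0.096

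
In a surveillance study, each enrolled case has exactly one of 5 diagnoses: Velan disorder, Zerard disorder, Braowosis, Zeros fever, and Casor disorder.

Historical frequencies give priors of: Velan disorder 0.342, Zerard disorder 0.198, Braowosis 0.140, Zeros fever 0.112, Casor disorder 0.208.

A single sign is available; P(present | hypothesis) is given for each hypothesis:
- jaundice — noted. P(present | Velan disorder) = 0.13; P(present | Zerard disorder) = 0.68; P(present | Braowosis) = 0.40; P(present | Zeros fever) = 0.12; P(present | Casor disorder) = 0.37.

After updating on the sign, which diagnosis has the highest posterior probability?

Multiply each prior by the likelihood of the sign:
  Velan disorder: 0.342 × 0.13 = 0.04446
  Zerard disorder: 0.198 × 0.68 = 0.13464
  Braowosis: 0.140 × 0.40 = 0.056
  Zeros fever: 0.112 × 0.12 = 0.01344
  Casor disorder: 0.208 × 0.37 = 0.07696
Marginal likelihood of the evidence = 0.3255.
P(Velan disorder | evidence) ≈ 0.04446 / 0.3255 ≈ 0.137
P(Zerard disorder | evidence) ≈ 0.13464 / 0.3255 ≈ 0.414
P(Braowosis | evidence) ≈ 0.056 / 0.3255 ≈ 0.172
P(Zeros fever | evidence) ≈ 0.01344 / 0.3255 ≈ 0.041
P(Casor disorder | evidence) ≈ 0.07696 / 0.3255 ≈ 0.236
The largest is 0.414, so Zerard disorder is most probable.

Zerard disorder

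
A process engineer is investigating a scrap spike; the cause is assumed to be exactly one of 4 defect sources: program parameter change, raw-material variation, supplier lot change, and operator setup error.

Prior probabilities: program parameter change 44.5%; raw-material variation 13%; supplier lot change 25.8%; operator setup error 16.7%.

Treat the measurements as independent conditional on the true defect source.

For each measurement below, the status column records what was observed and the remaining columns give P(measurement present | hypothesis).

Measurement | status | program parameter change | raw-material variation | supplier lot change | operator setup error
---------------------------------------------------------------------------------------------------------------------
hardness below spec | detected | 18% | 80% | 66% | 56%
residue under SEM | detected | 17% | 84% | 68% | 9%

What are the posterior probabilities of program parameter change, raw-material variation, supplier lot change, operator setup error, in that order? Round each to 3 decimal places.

0.060, 0.388, 0.514, 0.037

For each hypothesis, the unnormalized posterior weight is prior × product of the measurement likelihoods:
  program parameter change: 0.445 × 0.18 × 0.17 = 0.013617
  raw-material variation: 0.130 × 0.80 × 0.84 = 0.08736
  supplier lot change: 0.258 × 0.66 × 0.68 = 0.11579
  operator setup error: 0.167 × 0.56 × 0.09 = 0.0084168
Normalizing constant Z = 0.013617 + 0.08736 + 0.11579 + 0.0084168 = 0.22518.
P(program parameter change | evidence) = 0.013617 / 0.22518 ≈ 0.060
P(raw-material variation | evidence) = 0.08736 / 0.22518 ≈ 0.388
P(supplier lot change | evidence) = 0.11579 / 0.22518 ≈ 0.514
P(operator setup error | evidence) = 0.0084168 / 0.22518 ≈ 0.037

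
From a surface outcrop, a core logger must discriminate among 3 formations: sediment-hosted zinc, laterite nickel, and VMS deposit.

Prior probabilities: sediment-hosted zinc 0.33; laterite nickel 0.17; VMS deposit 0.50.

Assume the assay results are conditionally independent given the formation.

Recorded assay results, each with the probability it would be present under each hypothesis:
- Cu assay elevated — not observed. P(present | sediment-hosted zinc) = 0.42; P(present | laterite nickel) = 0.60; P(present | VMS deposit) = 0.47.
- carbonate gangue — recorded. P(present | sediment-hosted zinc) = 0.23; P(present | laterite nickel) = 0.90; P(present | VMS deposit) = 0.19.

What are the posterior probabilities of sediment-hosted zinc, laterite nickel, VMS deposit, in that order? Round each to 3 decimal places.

Multiply each prior by the joint likelihood of the assay result pattern (using 1 − P(present | H) for each absent assay result):
  sediment-hosted zinc: 0.33 × (1 − 0.42) × 0.23 = 0.044022
  laterite nickel: 0.17 × (1 − 0.60) × 0.90 = 0.0612
  VMS deposit: 0.50 × (1 − 0.47) × 0.19 = 0.05035
The unnormalized weights sum to 0.15557.
P(sediment-hosted zinc | evidence) = 0.044022 / 0.15557 ≈ 0.283
P(laterite nickel | evidence) = 0.0612 / 0.15557 ≈ 0.393
P(VMS deposit | evidence) = 0.05035 / 0.15557 ≈ 0.324

0.283, 0.393, 0.324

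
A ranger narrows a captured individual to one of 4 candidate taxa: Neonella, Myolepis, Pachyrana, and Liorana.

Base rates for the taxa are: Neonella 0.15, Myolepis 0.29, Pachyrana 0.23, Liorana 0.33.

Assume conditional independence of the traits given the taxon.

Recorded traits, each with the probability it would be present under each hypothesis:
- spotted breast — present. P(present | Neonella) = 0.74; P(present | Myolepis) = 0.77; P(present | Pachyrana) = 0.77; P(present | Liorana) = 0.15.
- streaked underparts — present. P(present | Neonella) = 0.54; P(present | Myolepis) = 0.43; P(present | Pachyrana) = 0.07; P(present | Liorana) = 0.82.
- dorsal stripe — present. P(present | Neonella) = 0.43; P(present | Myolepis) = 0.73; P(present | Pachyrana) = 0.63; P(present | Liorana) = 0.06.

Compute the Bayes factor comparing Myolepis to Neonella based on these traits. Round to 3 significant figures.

The Bayes factor is the ratio of the joint likelihoods of the trait pattern under the two hypotheses.
  Myolepis: 0.77 × 0.43 × 0.73 = 0.2417
  Neonella: 0.74 × 0.54 × 0.43 = 0.17183
Bayes factor = 0.2417 / 0.17183 ≈ 1.41

1.41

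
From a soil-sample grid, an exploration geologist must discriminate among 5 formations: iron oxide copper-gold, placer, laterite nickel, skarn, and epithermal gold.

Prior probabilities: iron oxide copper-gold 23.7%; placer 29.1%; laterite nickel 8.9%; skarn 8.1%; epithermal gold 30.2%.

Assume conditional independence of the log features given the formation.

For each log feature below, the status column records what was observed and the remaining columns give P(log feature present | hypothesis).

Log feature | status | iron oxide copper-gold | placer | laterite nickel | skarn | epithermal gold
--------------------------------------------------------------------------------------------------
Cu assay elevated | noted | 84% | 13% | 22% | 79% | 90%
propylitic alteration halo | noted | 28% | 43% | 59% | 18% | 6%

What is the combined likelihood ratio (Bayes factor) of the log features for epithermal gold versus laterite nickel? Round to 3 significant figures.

Take the product of per-log feature likelihoods under each hypothesis, then divide.
  epithermal gold: 0.90 × 0.06 = 0.054
  laterite nickel: 0.22 × 0.59 = 0.1298
Bayes factor = 0.054 / 0.1298 ≈ 0.416

0.416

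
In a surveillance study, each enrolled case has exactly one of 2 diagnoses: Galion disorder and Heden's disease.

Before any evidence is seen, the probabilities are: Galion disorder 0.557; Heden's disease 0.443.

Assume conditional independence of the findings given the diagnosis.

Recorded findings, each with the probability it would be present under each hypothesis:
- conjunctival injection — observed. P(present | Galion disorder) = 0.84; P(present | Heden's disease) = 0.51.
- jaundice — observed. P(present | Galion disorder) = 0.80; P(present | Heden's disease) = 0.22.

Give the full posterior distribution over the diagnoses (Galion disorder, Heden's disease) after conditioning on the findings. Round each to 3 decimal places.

For each hypothesis, the unnormalized posterior weight is prior × product of the finding likelihoods:
  Galion disorder: 0.557 × 0.84 × 0.80 = 0.3743
  Heden's disease: 0.443 × 0.51 × 0.22 = 0.049705
The unnormalized weights sum to 0.42401.
P(Galion disorder | evidence) = 0.3743 / 0.42401 ≈ 0.883
P(Heden's disease | evidence) = 0.049705 / 0.42401 ≈ 0.117

0.883, 0.117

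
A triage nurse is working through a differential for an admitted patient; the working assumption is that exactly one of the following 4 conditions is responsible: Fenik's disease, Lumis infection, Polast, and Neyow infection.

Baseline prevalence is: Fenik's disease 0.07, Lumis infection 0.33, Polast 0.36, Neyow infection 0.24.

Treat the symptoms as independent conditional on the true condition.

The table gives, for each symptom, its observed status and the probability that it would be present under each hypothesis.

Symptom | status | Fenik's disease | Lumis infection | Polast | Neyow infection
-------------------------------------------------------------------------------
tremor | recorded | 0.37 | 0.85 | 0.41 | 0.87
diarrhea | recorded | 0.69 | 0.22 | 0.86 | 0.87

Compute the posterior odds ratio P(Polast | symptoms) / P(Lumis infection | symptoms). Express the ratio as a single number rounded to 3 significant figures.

The normalizing constant cancels in an odds ratio, so compute prior × likelihood for the two hypotheses only:
  Polast: 0.36 × 0.41 × 0.86 = 0.12694
  Lumis infection: 0.33 × 0.85 × 0.22 = 0.06171
Odds(Polast : Lumis infection) = 0.12694 / 0.06171 ≈ 2.06.

2.06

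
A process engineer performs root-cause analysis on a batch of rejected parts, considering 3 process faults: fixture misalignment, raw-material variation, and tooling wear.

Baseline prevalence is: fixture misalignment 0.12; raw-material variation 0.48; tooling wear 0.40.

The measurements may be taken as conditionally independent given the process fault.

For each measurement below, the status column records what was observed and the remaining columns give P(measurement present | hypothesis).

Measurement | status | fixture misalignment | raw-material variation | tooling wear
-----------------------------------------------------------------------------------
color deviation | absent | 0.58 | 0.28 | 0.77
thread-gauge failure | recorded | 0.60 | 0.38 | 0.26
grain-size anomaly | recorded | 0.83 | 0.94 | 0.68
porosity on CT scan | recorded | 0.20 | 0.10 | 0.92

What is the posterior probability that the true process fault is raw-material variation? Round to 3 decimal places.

0.382

By Bayes' rule with conditional independence, the unnormalized weight for each hypothesis is prior × ∏ likelihoods (using 1 − P(present | H) for each absent measurement):
  fixture misalignment: 0.12 × (1 − 0.58) × 0.60 × 0.83 × 0.20 = 0.0050198
  raw-material variation: 0.48 × (1 − 0.28) × 0.38 × 0.94 × 0.10 = 0.012345
  tooling wear: 0.40 × (1 − 0.77) × 0.26 × 0.68 × 0.92 = 0.014964
Normalizing constant Z = 0.0050198 + 0.012345 + 0.014964 = 0.032329.
P(raw-material variation | evidence) = 0.012345 / 0.032329 ≈ 0.382.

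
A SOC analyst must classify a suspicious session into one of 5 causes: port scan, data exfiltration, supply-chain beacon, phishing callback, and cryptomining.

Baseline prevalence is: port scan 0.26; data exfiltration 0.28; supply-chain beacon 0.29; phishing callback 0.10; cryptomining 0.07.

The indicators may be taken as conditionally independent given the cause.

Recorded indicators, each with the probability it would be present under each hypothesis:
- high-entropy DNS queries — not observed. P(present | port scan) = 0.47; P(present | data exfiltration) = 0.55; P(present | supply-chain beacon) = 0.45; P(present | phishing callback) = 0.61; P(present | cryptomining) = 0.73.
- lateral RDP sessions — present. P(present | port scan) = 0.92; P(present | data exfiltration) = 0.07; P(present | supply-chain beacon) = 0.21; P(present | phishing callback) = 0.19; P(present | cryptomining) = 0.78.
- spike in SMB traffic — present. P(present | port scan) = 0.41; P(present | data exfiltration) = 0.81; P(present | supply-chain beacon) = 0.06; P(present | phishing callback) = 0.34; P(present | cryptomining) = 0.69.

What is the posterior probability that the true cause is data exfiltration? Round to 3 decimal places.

Multiply each prior by the joint likelihood of the indicator pattern (using 1 − P(present | H) for each absent indicator):
  port scan: 0.26 × (1 − 0.47) × 0.92 × 0.41 = 0.051978
  data exfiltration: 0.28 × (1 − 0.55) × 0.07 × 0.81 = 0.0071442
  supply-chain beacon: 0.29 × (1 − 0.45) × 0.21 × 0.06 = 0.0020097
  phishing callback: 0.10 × (1 − 0.61) × 0.19 × 0.34 = 0.0025194
  cryptomining: 0.07 × (1 − 0.73) × 0.78 × 0.69 = 0.010172
Normalizing constant Z = 0.051978 + 0.0071442 + 0.0020097 + 0.0025194 + 0.010172 = 0.073823.
P(data exfiltration | evidence) = 0.0071442 / 0.073823 ≈ 0.097.

0.097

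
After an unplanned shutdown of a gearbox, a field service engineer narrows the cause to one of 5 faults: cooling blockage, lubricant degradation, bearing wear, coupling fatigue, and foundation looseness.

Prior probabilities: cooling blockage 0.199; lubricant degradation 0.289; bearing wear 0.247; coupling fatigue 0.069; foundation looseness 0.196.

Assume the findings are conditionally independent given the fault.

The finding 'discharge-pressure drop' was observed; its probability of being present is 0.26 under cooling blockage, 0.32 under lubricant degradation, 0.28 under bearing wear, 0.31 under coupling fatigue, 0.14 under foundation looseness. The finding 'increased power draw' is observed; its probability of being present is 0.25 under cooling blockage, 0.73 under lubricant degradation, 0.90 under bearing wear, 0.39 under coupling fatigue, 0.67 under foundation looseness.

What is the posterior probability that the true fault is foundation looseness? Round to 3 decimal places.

0.109

By Bayes' rule with conditional independence, the unnormalized weight for each hypothesis is prior × ∏ likelihoods:
  cooling blockage: 0.199 × 0.26 × 0.25 = 0.012935
  lubricant degradation: 0.289 × 0.32 × 0.73 = 0.06751
  bearing wear: 0.247 × 0.28 × 0.90 = 0.062244
  coupling fatigue: 0.069 × 0.31 × 0.39 = 0.0083421
  foundation looseness: 0.196 × 0.14 × 0.67 = 0.018385
Normalizing constant Z = 0.012935 + 0.06751 + 0.062244 + 0.0083421 + 0.018385 = 0.16942.
P(foundation looseness | evidence) = 0.018385 / 0.16942 ≈ 0.109.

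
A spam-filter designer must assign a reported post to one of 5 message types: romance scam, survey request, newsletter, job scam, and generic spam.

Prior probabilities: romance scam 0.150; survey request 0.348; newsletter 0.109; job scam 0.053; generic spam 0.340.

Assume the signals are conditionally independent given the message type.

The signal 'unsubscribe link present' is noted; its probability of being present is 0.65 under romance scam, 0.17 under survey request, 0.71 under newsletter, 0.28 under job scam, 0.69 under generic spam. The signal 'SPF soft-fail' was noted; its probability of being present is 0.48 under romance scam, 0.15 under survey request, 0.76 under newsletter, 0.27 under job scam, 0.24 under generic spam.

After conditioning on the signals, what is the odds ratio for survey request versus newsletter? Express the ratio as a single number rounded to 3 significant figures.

0.151

The normalizing constant cancels in an odds ratio, so compute prior × likelihood for the two hypotheses only:
  survey request: 0.348 × 0.17 × 0.15 = 0.008874
  newsletter: 0.109 × 0.71 × 0.76 = 0.058816
Odds(survey request : newsletter) = 0.008874 / 0.058816 ≈ 0.151.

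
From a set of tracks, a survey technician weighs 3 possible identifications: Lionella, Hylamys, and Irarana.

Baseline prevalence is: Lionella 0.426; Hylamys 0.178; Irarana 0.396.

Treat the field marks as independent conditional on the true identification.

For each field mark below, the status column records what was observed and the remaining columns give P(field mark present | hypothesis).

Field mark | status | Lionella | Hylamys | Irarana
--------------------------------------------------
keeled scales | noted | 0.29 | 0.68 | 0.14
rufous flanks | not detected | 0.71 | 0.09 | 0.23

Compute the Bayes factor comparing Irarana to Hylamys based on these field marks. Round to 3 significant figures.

0.174

Take the product of per-field mark likelihoods under each hypothesis (using 1 − P(present | H) for each absent field mark), then divide.
  Irarana: 0.14 × (1 − 0.23) = 0.1078
  Hylamys: 0.68 × (1 − 0.09) = 0.6188
Bayes factor = 0.1078 / 0.6188 ≈ 0.174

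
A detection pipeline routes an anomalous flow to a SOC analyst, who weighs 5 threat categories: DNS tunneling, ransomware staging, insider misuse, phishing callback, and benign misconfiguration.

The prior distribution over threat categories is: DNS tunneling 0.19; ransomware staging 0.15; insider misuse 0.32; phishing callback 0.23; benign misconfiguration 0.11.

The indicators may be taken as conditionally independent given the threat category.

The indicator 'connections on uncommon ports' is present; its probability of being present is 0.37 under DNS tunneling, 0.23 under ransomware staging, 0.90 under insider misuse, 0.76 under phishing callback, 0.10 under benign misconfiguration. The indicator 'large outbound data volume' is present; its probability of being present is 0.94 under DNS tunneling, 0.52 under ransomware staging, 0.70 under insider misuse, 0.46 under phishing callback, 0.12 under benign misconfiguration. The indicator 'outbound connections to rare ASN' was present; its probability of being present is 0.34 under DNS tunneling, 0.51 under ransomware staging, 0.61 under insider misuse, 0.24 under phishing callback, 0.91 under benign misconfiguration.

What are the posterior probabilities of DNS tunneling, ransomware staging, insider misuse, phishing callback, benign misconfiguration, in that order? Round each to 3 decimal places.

0.128, 0.052, 0.702, 0.110, 0.007

By Bayes' rule with conditional independence, the unnormalized weight for each hypothesis is prior × ∏ likelihoods:
  DNS tunneling: 0.19 × 0.37 × 0.94 × 0.34 = 0.022468
  ransomware staging: 0.15 × 0.23 × 0.52 × 0.51 = 0.0091494
  insider misuse: 0.32 × 0.90 × 0.70 × 0.61 = 0.12298
  phishing callback: 0.23 × 0.76 × 0.46 × 0.24 = 0.019298
  benign misconfiguration: 0.11 × 0.10 × 0.12 × 0.91 = 0.0012012
The unnormalized weights sum to 0.17509.
P(DNS tunneling | evidence) = 0.022468 / 0.17509 ≈ 0.128
P(ransomware staging | evidence) = 0.0091494 / 0.17509 ≈ 0.052
P(insider misuse | evidence) = 0.12298 / 0.17509 ≈ 0.702
P(phishing callback | evidence) = 0.019298 / 0.17509 ≈ 0.110
P(benign misconfiguration | evidence) = 0.0012012 / 0.17509 ≈ 0.007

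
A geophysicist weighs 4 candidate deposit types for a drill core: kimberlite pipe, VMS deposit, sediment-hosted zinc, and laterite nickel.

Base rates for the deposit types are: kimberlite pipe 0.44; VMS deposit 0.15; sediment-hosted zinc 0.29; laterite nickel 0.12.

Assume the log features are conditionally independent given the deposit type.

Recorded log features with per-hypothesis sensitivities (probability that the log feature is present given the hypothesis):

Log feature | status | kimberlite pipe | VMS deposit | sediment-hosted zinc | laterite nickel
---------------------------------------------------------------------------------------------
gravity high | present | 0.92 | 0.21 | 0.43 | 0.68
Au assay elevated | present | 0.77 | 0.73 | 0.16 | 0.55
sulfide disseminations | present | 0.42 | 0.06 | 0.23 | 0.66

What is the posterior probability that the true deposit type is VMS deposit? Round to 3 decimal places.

0.008

Multiply each prior by the joint likelihood of the log feature pattern:
  kimberlite pipe: 0.44 × 0.92 × 0.77 × 0.42 = 0.13091
  VMS deposit: 0.15 × 0.21 × 0.73 × 0.06 = 0.0013797
  sediment-hosted zinc: 0.29 × 0.43 × 0.16 × 0.23 = 0.004589
  laterite nickel: 0.12 × 0.68 × 0.55 × 0.66 = 0.029621
Marginal likelihood of the evidence = 0.1665.
P(VMS deposit | evidence) = 0.0013797 / 0.1665 ≈ 0.008.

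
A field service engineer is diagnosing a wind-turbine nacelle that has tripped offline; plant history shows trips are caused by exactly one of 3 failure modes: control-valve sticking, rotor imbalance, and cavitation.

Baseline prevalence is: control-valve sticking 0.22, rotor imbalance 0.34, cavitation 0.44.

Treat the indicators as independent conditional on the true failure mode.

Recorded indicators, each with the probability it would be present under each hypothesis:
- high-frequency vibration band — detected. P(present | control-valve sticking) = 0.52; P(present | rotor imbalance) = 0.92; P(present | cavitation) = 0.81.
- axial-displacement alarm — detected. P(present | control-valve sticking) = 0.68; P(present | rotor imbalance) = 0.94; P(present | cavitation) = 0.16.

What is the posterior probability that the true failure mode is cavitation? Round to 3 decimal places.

0.133

By Bayes' rule with conditional independence, the unnormalized weight for each hypothesis is prior × ∏ likelihoods:
  control-valve sticking: 0.22 × 0.52 × 0.68 = 0.077792
  rotor imbalance: 0.34 × 0.92 × 0.94 = 0.29403
  cavitation: 0.44 × 0.81 × 0.16 = 0.057024
Normalizing constant Z = 0.077792 + 0.29403 + 0.057024 = 0.42885.
P(cavitation | evidence) = 0.057024 / 0.42885 ≈ 0.133.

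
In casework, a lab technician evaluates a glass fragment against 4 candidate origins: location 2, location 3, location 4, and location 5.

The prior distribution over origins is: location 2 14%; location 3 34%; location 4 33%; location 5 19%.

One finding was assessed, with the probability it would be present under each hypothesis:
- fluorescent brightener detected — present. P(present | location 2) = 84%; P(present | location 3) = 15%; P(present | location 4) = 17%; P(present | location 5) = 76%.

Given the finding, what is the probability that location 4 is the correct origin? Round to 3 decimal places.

Multiply each prior by the likelihood of the finding:
  location 2: 0.14 × 0.84 = 0.1176
  location 3: 0.34 × 0.15 = 0.051
  location 4: 0.33 × 0.17 = 0.0561
  location 5: 0.19 × 0.76 = 0.1444
Marginal likelihood of the evidence = 0.3691.
P(location 4 | evidence) = 0.0561 / 0.3691 ≈ 0.152.

0.152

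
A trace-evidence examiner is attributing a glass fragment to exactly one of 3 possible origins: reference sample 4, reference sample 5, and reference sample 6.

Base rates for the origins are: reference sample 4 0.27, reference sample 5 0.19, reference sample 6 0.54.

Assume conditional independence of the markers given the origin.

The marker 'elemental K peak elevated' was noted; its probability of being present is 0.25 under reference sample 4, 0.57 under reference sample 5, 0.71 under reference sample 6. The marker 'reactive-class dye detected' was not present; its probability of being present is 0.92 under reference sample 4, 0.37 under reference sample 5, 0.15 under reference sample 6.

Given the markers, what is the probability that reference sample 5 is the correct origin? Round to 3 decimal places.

0.171

For each hypothesis, the unnormalized posterior weight is prior × product of the marker likelihoods (using 1 − P(present | H) for each absent marker):
  reference sample 4: 0.27 × 0.25 × (1 − 0.92) = 0.0054
  reference sample 5: 0.19 × 0.57 × (1 − 0.37) = 0.068229
  reference sample 6: 0.54 × 0.71 × (1 − 0.15) = 0.32589
Normalizing constant Z = 0.0054 + 0.068229 + 0.32589 = 0.39952.
P(reference sample 5 | evidence) = 0.068229 / 0.39952 ≈ 0.171.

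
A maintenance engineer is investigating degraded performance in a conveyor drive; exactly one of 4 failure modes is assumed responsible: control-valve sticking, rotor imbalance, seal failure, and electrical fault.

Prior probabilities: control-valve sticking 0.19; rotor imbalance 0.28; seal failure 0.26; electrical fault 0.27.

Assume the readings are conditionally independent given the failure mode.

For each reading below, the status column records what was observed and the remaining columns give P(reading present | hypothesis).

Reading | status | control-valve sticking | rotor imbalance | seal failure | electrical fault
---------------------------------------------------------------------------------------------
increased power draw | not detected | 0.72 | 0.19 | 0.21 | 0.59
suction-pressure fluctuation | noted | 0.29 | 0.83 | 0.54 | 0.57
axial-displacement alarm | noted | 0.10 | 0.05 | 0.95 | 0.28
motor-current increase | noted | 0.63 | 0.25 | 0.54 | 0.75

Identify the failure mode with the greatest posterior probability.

seal failure

For each hypothesis, the unnormalized posterior weight is prior × product of the reading likelihoods (using 1 − P(present | H) for each absent reading):
  control-valve sticking: 0.19 × (1 − 0.72) × 0.29 × 0.10 × 0.63 = 0.00097196
  rotor imbalance: 0.28 × (1 − 0.19) × 0.83 × 0.05 × 0.25 = 0.0023531
  seal failure: 0.26 × (1 − 0.21) × 0.54 × 0.95 × 0.54 = 0.0569
  electrical fault: 0.27 × (1 − 0.59) × 0.57 × 0.28 × 0.75 = 0.013251
Marginal likelihood of the evidence = 0.073476.
P(control-valve sticking | evidence) ≈ 0.00097196 / 0.073476 ≈ 0.013
P(rotor imbalance | evidence) ≈ 0.0023531 / 0.073476 ≈ 0.032
P(seal failure | evidence) ≈ 0.0569 / 0.073476 ≈ 0.774
P(electrical fault | evidence) ≈ 0.013251 / 0.073476 ≈ 0.180
The largest is 0.774, so seal failure is most probable.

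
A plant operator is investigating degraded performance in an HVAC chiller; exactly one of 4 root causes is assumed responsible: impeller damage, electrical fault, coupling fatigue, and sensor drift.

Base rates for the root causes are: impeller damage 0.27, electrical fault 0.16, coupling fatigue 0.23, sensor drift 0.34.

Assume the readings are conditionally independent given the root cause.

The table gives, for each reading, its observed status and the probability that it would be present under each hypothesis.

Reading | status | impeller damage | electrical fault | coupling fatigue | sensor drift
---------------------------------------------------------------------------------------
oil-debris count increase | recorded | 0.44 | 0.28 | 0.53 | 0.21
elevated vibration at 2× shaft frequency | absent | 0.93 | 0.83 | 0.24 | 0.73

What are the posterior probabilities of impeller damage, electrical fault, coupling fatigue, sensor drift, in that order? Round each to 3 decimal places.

Multiply each prior by the joint likelihood of the reading pattern (using 1 − P(present | H) for each absent reading):
  impeller damage: 0.27 × 0.44 × (1 − 0.93) = 0.008316
  electrical fault: 0.16 × 0.28 × (1 − 0.83) = 0.007616
  coupling fatigue: 0.23 × 0.53 × (1 − 0.24) = 0.092644
  sensor drift: 0.34 × 0.21 × (1 − 0.73) = 0.019278
The unnormalized weights sum to 0.12785.
P(impeller damage | evidence) = 0.008316 / 0.12785 ≈ 0.065
P(electrical fault | evidence) = 0.007616 / 0.12785 ≈ 0.060
P(coupling fatigue | evidence) = 0.092644 / 0.12785 ≈ 0.725
P(sensor drift | evidence) = 0.019278 / 0.12785 ≈ 0.151

0.065, 0.060, 0.725, 0.151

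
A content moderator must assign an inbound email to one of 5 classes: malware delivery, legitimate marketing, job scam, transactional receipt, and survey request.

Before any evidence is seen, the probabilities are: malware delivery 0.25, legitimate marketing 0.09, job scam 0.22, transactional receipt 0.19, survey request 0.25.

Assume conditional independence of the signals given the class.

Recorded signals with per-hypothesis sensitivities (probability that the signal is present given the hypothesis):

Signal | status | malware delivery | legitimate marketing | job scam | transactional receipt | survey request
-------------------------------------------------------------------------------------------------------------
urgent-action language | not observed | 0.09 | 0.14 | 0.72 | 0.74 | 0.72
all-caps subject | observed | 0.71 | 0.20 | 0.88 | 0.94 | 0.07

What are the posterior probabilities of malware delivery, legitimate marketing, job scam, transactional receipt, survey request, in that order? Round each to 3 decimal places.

0.572, 0.055, 0.192, 0.164, 0.017

For each hypothesis, the unnormalized posterior weight is prior × product of the signal likelihoods (using 1 − P(present | H) for each absent signal):
  malware delivery: 0.25 × (1 − 0.09) × 0.71 = 0.16153
  legitimate marketing: 0.09 × (1 − 0.14) × 0.20 = 0.01548
  job scam: 0.22 × (1 − 0.72) × 0.88 = 0.054208
  transactional receipt: 0.19 × (1 − 0.74) × 0.94 = 0.046436
  survey request: 0.25 × (1 − 0.72) × 0.07 = 0.0049
The unnormalized weights sum to 0.28255.
P(malware delivery | evidence) = 0.16153 / 0.28255 ≈ 0.572
P(legitimate marketing | evidence) = 0.01548 / 0.28255 ≈ 0.055
P(job scam | evidence) = 0.054208 / 0.28255 ≈ 0.192
P(transactional receipt | evidence) = 0.046436 / 0.28255 ≈ 0.164
P(survey request | evidence) = 0.0049 / 0.28255 ≈ 0.017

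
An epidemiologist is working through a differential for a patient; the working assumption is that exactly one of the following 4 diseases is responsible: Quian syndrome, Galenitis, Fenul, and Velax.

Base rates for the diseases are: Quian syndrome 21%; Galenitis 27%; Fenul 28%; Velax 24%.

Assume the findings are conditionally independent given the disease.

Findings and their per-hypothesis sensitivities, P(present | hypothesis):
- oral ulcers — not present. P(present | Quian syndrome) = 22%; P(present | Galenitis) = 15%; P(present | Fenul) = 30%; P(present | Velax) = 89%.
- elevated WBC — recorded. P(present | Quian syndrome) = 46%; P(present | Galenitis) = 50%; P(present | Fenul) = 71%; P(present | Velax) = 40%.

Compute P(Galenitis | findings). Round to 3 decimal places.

By Bayes' rule with conditional independence, the unnormalized weight for each hypothesis is prior × ∏ likelihoods (using 1 − P(present | H) for each absent finding):
  Quian syndrome: 0.21 × (1 − 0.22) × 0.46 = 0.075348
  Galenitis: 0.27 × (1 − 0.15) × 0.50 = 0.11475
  Fenul: 0.28 × (1 − 0.30) × 0.71 = 0.13916
  Velax: 0.24 × (1 − 0.89) × 0.40 = 0.01056
Normalizing constant Z = 0.075348 + 0.11475 + 0.13916 + 0.01056 = 0.33982.
P(Galenitis | evidence) = 0.11475 / 0.33982 ≈ 0.338.

0.338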